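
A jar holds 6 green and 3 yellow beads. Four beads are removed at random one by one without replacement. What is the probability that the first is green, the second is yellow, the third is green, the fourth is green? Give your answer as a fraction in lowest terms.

5/42

Multiply the conditional probability of each draw in order, without replacement, so each draw removes one from its color and from the total.
P = (6/9) · (3/8) · (5/7) · (4/6) = 5/42 ≈ 0.1190.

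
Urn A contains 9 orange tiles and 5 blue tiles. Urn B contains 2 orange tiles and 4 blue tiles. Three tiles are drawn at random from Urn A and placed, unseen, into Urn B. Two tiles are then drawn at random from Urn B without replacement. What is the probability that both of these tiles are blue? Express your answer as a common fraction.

Condition on how many of the transferred tiles are blue (from Urn A: 5 blue of 14; then Urn B has 9 total).
  0 blue: C(5,0)C(9,3)/C(14,3) = 3/13; then P = C(4,2)/C(9,2) = 1/6
  1 blue: C(5,1)C(9,2)/C(14,3) = 45/91; then P = C(5,2)/C(9,2) = 5/18
  2 blue: C(5,2)C(9,1)/C(14,3) = 45/182; then P = C(6,2)/C(9,2) = 5/12
  3 blue: C(5,3)C(9,0)/C(14,3) = 5/182; then P = C(7,2)/C(9,2) = 7/12
P(both blue) = 23/78 ≈ 0.2949.

23/78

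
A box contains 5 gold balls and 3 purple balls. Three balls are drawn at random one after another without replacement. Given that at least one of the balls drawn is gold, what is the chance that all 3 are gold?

2/11

P(all 3 gold) = C(5,3)/C(8,3) = 5/28; P(at least one gold) = 1 − C(3,3)/C(8,3) = 55/56.
Since 'all 3 gold' ⊆ 'at least one gold', P(all 3 | at least one) = 5/28 / 55/56 = 2/11 ≈ 0.1818.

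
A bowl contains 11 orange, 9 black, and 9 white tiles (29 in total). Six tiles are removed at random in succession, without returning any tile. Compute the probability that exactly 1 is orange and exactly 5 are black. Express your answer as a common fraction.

11/3770

Unordered draws without replacement: count favorable combinations over C(29,6).
Favorable = C(11,1) · C(9,5) · C(9,0) = 1386; total = C(29,6) = 475020.
P = 1386/475020 = 11/3770 ≈ 0.0029.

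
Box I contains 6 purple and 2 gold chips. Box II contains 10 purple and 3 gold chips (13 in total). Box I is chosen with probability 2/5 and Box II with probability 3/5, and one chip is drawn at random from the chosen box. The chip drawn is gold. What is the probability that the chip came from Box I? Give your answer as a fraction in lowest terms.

P(gold | Box I) = 1/4; P(gold | Box II) = 3/13.
P(gold) = 2/5·1/4 + 3/5·3/13 = 31/130.
By Bayes' rule, P(Box I | gold) = 1/10 / 31/130 = 13/31 ≈ 0.4194.

13/31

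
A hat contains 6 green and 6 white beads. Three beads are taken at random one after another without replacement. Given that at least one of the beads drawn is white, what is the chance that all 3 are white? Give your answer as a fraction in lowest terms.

P(all 3 white) = C(6,3)/C(12,3) = 1/11; P(at least one white) = 1 − C(6,3)/C(12,3) = 10/11.
Since 'all 3 white' ⊆ 'at least one white', P(all 3 | at least one) = 1/11 / 10/11 = 1/10 ≈ 0.1000.

1/10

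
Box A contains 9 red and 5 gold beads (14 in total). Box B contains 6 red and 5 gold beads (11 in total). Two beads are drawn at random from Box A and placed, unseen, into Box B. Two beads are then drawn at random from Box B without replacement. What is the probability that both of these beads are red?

Condition on how many of the transferred beads are red (from Box A: 9 red of 14; then Box B has 13 total).
  0 red: C(9,0)C(5,2)/C(14,2) = 10/91; then P = C(6,2)/C(13,2) = 5/26
  1 red: C(9,1)C(5,1)/C(14,2) = 45/91; then P = C(7,2)/C(13,2) = 7/26
  2 red: C(9,2)C(5,0)/C(14,2) = 36/91; then P = C(8,2)/C(13,2) = 14/39
P(both red) = 701/2366 ≈ 0.2963.

701/2366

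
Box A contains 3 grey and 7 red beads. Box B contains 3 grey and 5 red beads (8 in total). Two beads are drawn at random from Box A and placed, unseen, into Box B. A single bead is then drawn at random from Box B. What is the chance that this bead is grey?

9/25

Condition on how many of the transferred beads are grey (from Box A: 3 grey of 10; then Box B has 10 total).
  0 grey: C(3,0)C(7,2)/C(10,2) = 7/15; then P = 3/10
  1 grey: C(3,1)C(7,1)/C(10,2) = 7/15; then P = 4/10
  2 grey: C(3,2)C(7,0)/C(10,2) = 1/15; then P = 5/10
P(grey from Box B) = 9/25 ≈ 0.3600.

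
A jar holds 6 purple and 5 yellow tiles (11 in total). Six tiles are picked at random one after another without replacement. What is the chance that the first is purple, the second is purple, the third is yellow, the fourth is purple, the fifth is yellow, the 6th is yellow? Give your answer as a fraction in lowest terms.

Multiply the conditional probability of each draw in order, without replacement, so each draw removes one from its color and from the total.
P = (6/11) · (5/10) · (5/9) · (4/8) · (4/7) · (3/6) = 5/231 ≈ 0.0216.

5/231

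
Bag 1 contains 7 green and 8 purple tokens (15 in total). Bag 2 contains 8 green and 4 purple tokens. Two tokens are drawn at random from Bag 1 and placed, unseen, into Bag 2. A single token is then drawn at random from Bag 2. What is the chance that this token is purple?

Condition on how many of the transferred tokens are purple (from Bag 1: 8 purple of 15; then Bag 2 has 14 total).
  0 purple: C(8,0)C(7,2)/C(15,2) = 1/5; then P = 4/14
  1 purple: C(8,1)C(7,1)/C(15,2) = 8/15; then P = 5/14
  2 purple: C(8,2)C(7,0)/C(15,2) = 4/15; then P = 6/14
P(purple from Bag 2) = 38/105 ≈ 0.3619.

38/105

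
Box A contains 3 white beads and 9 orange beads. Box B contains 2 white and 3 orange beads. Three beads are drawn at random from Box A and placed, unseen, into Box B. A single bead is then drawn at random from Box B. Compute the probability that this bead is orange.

21/32

Condition on how many of the transferred beads are orange (from Box A: 9 orange of 12; then Box B has 8 total).
  0 orange: C(9,0)C(3,3)/C(12,3) = 1/220; then P = 3/8
  1 orange: C(9,1)C(3,2)/C(12,3) = 27/220; then P = 4/8
  2 orange: C(9,2)C(3,1)/C(12,3) = 27/55; then P = 5/8
  3 orange: C(9,3)C(3,0)/C(12,3) = 21/55; then P = 6/8
P(orange from Box B) = 21/32 ≈ 0.6562.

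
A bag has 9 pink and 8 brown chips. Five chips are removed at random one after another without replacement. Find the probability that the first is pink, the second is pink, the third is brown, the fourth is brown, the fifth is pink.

Multiply the conditional probability of each draw in order, without replacement, so each draw removes one from its color and from the total.
P = (9/17) · (8/16) · (8/15) · (7/14) · (7/13) = 42/1105 ≈ 0.0380.

42/1105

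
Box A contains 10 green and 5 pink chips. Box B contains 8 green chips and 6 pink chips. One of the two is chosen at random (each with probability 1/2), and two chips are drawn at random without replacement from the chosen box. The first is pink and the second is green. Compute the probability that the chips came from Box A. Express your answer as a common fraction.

P(E | Box A) = 5/21; P(E | Box B) = 24/91.
P(E) = 1/2·5/21 + 1/2·24/91 = 137/546.
By Bayes' rule, P(Box A | E) = 5/42 / 137/546 = 65/137 ≈ 0.4745.

65/137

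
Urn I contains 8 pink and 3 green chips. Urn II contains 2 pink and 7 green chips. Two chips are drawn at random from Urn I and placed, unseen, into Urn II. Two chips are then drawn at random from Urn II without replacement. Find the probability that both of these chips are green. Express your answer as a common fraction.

1368/3025

Condition on how many of the transferred chips are green (from Urn I: 3 green of 11; then Urn II has 11 total).
  0 green: C(3,0)C(8,2)/C(11,2) = 28/55; then P = C(7,2)/C(11,2) = 21/55
  1 green: C(3,1)C(8,1)/C(11,2) = 24/55; then P = C(8,2)/C(11,2) = 28/55
  2 green: C(3,2)C(8,0)/C(11,2) = 3/55; then P = C(9,2)/C(11,2) = 36/55
P(both green) = 1368/3025 ≈ 0.4522.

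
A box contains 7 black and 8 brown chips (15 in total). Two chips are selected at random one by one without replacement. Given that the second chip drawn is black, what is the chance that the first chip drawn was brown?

P(first=brown and the second chip drawn is black) = (8/15)·(7/14) = 4/15.
P(the second chip drawn is black) = Σ over first color = 1/5 + 4/15 = 7/15.
By Bayes, P(first=brown | the second chip drawn is black) = 4/15 / 7/15 = 4/7 ≈ 0.5714.

4/7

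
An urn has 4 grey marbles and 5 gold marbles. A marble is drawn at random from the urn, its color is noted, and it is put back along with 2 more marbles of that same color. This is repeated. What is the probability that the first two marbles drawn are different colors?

40/99

Either gold then grey, or grey then gold; after the first draw the total is 11.
P = (5/9)·(4/11) + (4/9)·(5/11) = 40/99 ≈ 0.4040.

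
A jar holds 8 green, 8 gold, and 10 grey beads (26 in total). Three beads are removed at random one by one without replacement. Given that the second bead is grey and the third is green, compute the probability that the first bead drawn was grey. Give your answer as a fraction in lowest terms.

3/8

P(first=grey and the second bead is grey and the third is green) = (10/26)·(9/25)·(8/24) = 3/65.
P(E) = Σ over first color = 7/195 + 8/195 + 3/65 = 8/65.
By Bayes, P(first=grey | E) = 3/65 / 8/65 = 3/8 ≈ 0.3750.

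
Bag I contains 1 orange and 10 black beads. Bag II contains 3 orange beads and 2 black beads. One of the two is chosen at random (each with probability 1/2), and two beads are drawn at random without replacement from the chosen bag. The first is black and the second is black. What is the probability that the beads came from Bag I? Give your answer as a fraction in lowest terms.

90/101

P(E | Bag I) = 9/11; P(E | Bag II) = 1/10.
P(E) = 1/2·9/11 + 1/2·1/10 = 101/220.
By Bayes' rule, P(Bag I | E) = 9/22 / 101/220 = 90/101 ≈ 0.8911.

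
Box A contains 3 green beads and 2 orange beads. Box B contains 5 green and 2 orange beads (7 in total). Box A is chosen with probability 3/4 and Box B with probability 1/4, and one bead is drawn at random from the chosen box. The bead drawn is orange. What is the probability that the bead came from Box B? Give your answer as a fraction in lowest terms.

P(orange | Box A) = 2/5; P(orange | Box B) = 2/7.
P(orange) = 3/4·2/5 + 1/4·2/7 = 13/35.
By Bayes' rule, P(Box B | orange) = 1/14 / 13/35 = 5/26 ≈ 0.1923.

5/26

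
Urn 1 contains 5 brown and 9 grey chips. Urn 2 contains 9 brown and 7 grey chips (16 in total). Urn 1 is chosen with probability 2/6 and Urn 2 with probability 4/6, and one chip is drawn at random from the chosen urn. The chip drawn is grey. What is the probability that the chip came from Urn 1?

36/85

P(grey | Urn 1) = 9/14; P(grey | Urn 2) = 7/16.
P(grey) = 1/3·9/14 + 2/3·7/16 = 85/168.
By Bayes' rule, P(Urn 1 | grey) = 3/14 / 85/168 = 36/85 ≈ 0.4235.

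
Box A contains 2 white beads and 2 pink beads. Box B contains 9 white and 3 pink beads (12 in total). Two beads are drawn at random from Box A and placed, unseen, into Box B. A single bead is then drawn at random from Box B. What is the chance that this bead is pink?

2/7

Condition on how many of the transferred beads are pink (from Box A: 2 pink of 4; then Box B has 14 total).
  0 pink: C(2,0)C(2,2)/C(4,2) = 1/6; then P = 3/14
  1 pink: C(2,1)C(2,1)/C(4,2) = 2/3; then P = 4/14
  2 pink: C(2,2)C(2,0)/C(4,2) = 1/6; then P = 5/14
P(pink from Box B) = 2/7 ≈ 0.2857.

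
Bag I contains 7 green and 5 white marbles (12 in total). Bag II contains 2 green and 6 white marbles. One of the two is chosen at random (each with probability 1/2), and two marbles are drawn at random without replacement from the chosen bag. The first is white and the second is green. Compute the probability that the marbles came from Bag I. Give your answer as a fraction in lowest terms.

245/443

P(E | Bag I) = 35/132; P(E | Bag II) = 3/14.
P(E) = 1/2·35/132 + 1/2·3/14 = 443/1848.
By Bayes' rule, P(Bag I | E) = 35/264 / 443/1848 = 245/443 ≈ 0.5530.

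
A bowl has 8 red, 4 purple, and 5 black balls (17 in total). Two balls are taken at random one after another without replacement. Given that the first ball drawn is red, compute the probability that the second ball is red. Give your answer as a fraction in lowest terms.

After removing 1 red, the bowl has 7 red out of 16 remaining.
P(second is red | given) = 7/16 ≈ 0.4375.

7/16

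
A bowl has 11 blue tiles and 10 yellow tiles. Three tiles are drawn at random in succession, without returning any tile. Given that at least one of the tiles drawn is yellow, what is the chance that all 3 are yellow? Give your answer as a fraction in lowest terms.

P(all 3 yellow) = C(10,3)/C(21,3) = 12/133; P(at least one yellow) = 1 − C(11,3)/C(21,3) = 233/266.
Since 'all 3 yellow' ⊆ 'at least one yellow', P(all 3 | at least one) = 12/133 / 233/266 = 24/233 ≈ 0.1030.

24/233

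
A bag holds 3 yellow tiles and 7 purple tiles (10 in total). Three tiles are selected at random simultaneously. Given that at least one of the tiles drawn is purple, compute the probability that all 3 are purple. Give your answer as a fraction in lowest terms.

P(all 3 purple) = C(7,3)/C(10,3) = 7/24; P(at least one purple) = 1 − C(3,3)/C(10,3) = 119/120.
Since 'all 3 purple' ⊆ 'at least one purple', P(all 3 | at least one) = 7/24 / 119/120 = 5/17 ≈ 0.2941.

5/17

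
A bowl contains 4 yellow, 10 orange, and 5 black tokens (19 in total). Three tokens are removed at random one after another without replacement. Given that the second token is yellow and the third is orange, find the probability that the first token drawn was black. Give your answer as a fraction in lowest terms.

5/17

P(first=black and the second token is yellow and the third is orange) = (5/19)·(4/18)·(10/17) = 100/2907.
P(E) = Σ over first color = 20/969 + 20/323 + 100/2907 = 20/171.
By Bayes, P(first=black | E) = 100/2907 / 20/171 = 5/17 ≈ 0.2941.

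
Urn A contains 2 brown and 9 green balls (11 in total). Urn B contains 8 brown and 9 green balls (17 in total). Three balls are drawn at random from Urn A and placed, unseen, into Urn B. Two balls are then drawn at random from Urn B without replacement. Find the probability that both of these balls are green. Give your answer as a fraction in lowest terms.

Condition on how many of the transferred balls are green (from Urn A: 9 green of 11; then Urn B has 20 total).
  1 green: C(9,1)C(2,2)/C(11,3) = 3/55; then P = C(10,2)/C(20,2) = 9/38
  2 green: C(9,2)C(2,1)/C(11,3) = 24/55; then P = C(11,2)/C(20,2) = 11/38
  3 green: C(9,3)C(2,0)/C(11,3) = 28/55; then P = C(12,2)/C(20,2) = 33/95
P(both green) = 3303/10450 ≈ 0.3161.

3303/10450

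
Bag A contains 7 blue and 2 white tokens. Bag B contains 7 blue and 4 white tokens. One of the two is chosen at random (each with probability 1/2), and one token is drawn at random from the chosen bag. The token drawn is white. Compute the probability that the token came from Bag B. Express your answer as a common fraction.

P(white | Bag A) = 2/9; P(white | Bag B) = 4/11.
P(white) = 1/2·2/9 + 1/2·4/11 = 29/99.
By Bayes' rule, P(Bag B | white) = 2/11 / 29/99 = 18/29 ≈ 0.6207.

18/29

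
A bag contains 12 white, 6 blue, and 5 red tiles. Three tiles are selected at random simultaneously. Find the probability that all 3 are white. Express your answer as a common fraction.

Unordered draws without replacement: count favorable combinations over C(23,3).
Favorable = C(12,3) · C(6,0) · C(5,0) = 220; total = C(23,3) = 1771.
P = 220/1771 = 20/161 ≈ 0.1242.

20/161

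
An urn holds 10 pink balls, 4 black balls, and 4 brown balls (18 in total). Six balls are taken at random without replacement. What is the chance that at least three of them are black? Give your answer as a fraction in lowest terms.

1/12

Sum the hypergeometric tail for j = 3,…,4 black balls.
Favorable = C(4,3)·C(14,3) + C(4,4)·C(14,2) = 1547; total = C(18,6) = 18564.
P = 1547/18564 = 1/12 ≈ 0.0833.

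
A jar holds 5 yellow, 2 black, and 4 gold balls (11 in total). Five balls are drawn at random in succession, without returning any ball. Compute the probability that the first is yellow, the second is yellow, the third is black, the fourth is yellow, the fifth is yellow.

1/231

Multiply the conditional probability of each draw in order, without replacement, so each draw removes one from its color and from the total.
P = (5/11) · (4/10) · (2/9) · (3/8) · (2/7) = 1/231 ≈ 0.0043.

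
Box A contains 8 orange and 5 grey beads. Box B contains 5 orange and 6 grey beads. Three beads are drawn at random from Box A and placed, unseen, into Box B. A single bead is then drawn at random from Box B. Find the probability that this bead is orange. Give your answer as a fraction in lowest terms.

Condition on how many of the transferred beads are orange (from Box A: 8 orange of 13; then Box B has 14 total).
  0 orange: C(8,0)C(5,3)/C(13,3) = 5/143; then P = 5/14
  1 orange: C(8,1)C(5,2)/C(13,3) = 40/143; then P = 6/14
  2 orange: C(8,2)C(5,1)/C(13,3) = 70/143; then P = 7/14
  3 orange: C(8,3)C(5,0)/C(13,3) = 28/143; then P = 8/14
P(orange from Box B) = 89/182 ≈ 0.4890.

89/182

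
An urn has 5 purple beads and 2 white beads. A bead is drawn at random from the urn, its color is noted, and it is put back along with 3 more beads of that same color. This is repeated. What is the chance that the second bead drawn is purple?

5/7

Condition on the first draw. If first is purple (prob 5/7), second-purple has prob (8)/(10); if not (prob 2/7), it has prob 5/(10).
P = (5/7)·(8/10) + (2/7)·(5/10) = 5/7 ≈ 0.7143.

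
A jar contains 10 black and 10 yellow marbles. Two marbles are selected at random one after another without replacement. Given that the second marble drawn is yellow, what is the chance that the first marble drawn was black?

10/19

P(first=black and the second marble drawn is yellow) = (10/20)·(10/19) = 5/19.
P(the second marble drawn is yellow) = Σ over first color = 5/19 + 9/38 = 1/2.
By Bayes, P(first=black | the second marble drawn is yellow) = 5/19 / 1/2 = 10/19 ≈ 0.5263.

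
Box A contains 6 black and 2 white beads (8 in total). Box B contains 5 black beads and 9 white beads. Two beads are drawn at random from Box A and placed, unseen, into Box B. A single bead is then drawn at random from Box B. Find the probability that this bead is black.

13/32

Condition on how many of the transferred beads are black (from Box A: 6 black of 8; then Box B has 16 total).
  0 black: C(6,0)C(2,2)/C(8,2) = 1/28; then P = 5/16
  1 black: C(6,1)C(2,1)/C(8,2) = 3/7; then P = 6/16
  2 black: C(6,2)C(2,0)/C(8,2) = 15/28; then P = 7/16
P(black from Box B) = 13/32 ≈ 0.4062.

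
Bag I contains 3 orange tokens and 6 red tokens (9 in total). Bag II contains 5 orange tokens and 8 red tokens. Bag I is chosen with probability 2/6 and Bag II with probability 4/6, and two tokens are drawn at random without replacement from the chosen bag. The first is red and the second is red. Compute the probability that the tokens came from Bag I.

65/177

P(E | Bag I) = 5/12; P(E | Bag II) = 14/39.
P(E) = 1/3·5/12 + 2/3·14/39 = 59/156.
By Bayes' rule, P(Bag I | E) = 5/36 / 59/156 = 65/177 ≈ 0.3672.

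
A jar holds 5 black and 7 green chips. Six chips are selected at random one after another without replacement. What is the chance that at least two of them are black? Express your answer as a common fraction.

Sum the hypergeometric tail for j = 2,…,5 black chips.
Favorable = C(5,2)·C(7,4) + C(5,3)·C(7,3) + C(5,4)·C(7,2) + C(5,5)·C(7,1) = 812; total = C(12,6) = 924.
P = 812/924 = 29/33 ≈ 0.8788.

29/33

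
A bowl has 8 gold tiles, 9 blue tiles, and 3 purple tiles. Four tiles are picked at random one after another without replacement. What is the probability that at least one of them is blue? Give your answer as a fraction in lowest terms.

Use the complement: P(at least one blue) = 1 − P(no blue).
P(none) = C(11,4)/C(20,4) = 330/4845.
So P = 1 − 330/4845 = 301/323 ≈ 0.9319.

301/323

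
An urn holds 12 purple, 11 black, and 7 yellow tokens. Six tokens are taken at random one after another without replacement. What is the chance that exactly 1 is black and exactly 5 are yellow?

Unordered draws without replacement: count favorable combinations over C(30,6).
Favorable = C(12,0) · C(11,1) · C(7,5) = 231; total = C(30,6) = 593775.
P = 231/593775 = 11/28275 ≈ 0.0004.

11/28275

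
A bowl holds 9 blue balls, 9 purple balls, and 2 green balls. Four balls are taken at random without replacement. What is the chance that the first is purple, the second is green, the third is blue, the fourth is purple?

Multiply the conditional probability of each draw in order, without replacement, so each draw removes one from its color and from the total.
P = (9/20) · (2/19) · (9/18) · (8/17) = 18/1615 ≈ 0.0111.

18/1615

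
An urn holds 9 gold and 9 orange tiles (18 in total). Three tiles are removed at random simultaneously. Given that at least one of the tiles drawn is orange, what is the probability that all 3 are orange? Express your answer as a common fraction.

P(all 3 orange) = C(9,3)/C(18,3) = 7/68; P(at least one orange) = 1 − C(9,3)/C(18,3) = 61/68.
Since 'all 3 orange' ⊆ 'at least one orange', P(all 3 | at least one) = 7/68 / 61/68 = 7/61 ≈ 0.1148.

7/61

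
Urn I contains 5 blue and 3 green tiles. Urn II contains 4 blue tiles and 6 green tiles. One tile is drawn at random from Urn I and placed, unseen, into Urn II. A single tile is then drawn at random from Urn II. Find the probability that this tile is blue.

Condition on how many of the transferred tiles are blue (from Urn I: 5 blue of 8; then Urn II has 11 total).
  0 blue: C(5,0)C(3,1)/C(8,1) = 3/8; then P = 4/11
  1 blue: C(5,1)C(3,0)/C(8,1) = 5/8; then P = 5/11
P(blue from Urn II) = 37/88 ≈ 0.4205.

37/88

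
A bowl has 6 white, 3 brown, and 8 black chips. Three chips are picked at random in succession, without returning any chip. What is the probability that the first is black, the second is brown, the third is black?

Multiply the conditional probability of each draw in order, without replacement, so each draw removes one from its color and from the total.
P = (8/17) · (3/16) · (7/15) = 7/170 ≈ 0.0412.

7/170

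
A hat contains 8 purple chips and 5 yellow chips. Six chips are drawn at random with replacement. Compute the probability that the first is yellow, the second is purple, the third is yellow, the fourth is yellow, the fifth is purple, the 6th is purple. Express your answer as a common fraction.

Multiply the conditional probability of each draw in order, with replacement (the composition resets each draw).
P = (5/13) · (8/13) · (5/13) · (5/13) · (8/13) · (8/13) = 64000/4826809 ≈ 0.0133.

64000/4826809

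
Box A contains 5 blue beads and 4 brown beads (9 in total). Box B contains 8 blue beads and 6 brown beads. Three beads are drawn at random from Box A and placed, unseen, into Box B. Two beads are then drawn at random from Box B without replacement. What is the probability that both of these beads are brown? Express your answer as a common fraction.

Condition on how many of the transferred beads are brown (from Box A: 4 brown of 9; then Box B has 17 total).
  0 brown: C(4,0)C(5,3)/C(9,3) = 5/42; then P = C(6,2)/C(17,2) = 15/136
  1 brown: C(4,1)C(5,2)/C(9,3) = 10/21; then P = C(7,2)/C(17,2) = 21/136
  2 brown: C(4,2)C(5,1)/C(9,3) = 5/14; then P = C(8,2)/C(17,2) = 7/34
  3 brown: C(4,3)C(5,0)/C(9,3) = 1/21; then P = C(9,2)/C(17,2) = 9/34
P(both brown) = 47/272 ≈ 0.1728.

47/272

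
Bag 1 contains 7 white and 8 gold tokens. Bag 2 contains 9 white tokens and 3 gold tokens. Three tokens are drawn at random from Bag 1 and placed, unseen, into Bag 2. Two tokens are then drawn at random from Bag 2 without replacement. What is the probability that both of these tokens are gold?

43/525

Condition on how many of the transferred tokens are gold (from Bag 1: 8 gold of 15; then Bag 2 has 15 total).
  0 gold: C(8,0)C(7,3)/C(15,3) = 1/13; then P = C(3,2)/C(15,2) = 1/35
  1 gold: C(8,1)C(7,2)/C(15,3) = 24/65; then P = C(4,2)/C(15,2) = 2/35
  2 gold: C(8,2)C(7,1)/C(15,3) = 28/65; then P = C(5,2)/C(15,2) = 2/21
  3 gold: C(8,3)C(7,0)/C(15,3) = 8/65; then P = C(6,2)/C(15,2) = 1/7
P(both gold) = 43/525 ≈ 0.0819.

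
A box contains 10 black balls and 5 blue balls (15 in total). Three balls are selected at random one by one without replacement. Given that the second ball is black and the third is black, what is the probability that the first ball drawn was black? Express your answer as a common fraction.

P(first=black and the second ball is black and the third is black) = (10/15)·(9/14)·(8/13) = 24/91.
P(E) = Σ over first color = 24/91 + 15/91 = 3/7.
By Bayes, P(first=black | E) = 24/91 / 3/7 = 8/13 ≈ 0.6154.

8/13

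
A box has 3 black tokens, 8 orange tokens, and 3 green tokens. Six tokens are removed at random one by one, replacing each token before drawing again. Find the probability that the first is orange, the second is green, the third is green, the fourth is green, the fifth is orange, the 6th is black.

81/117649

Multiply the conditional probability of each draw in order, with replacement (the composition resets each draw).
P = (8/14) · (3/14) · (3/14) · (3/14) · (8/14) · (3/14) = 81/117649 ≈ 0.0007.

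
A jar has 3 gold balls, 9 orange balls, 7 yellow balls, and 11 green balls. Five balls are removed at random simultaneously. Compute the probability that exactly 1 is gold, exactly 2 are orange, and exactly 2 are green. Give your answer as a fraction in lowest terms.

Unordered draws without replacement: count favorable combinations over C(30,5).
Favorable = C(3,1) · C(9,2) · C(7,0) · C(11,2) = 5940; total = C(30,5) = 142506.
P = 5940/142506 = 110/2639 ≈ 0.0417.

110/2639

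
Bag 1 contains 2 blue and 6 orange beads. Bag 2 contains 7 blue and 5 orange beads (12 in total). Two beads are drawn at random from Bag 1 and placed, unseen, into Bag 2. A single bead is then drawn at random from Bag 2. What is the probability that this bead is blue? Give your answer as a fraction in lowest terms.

15/28

Condition on how many of the transferred beads are blue (from Bag 1: 2 blue of 8; then Bag 2 has 14 total).
  0 blue: C(2,0)C(6,2)/C(8,2) = 15/28; then P = 7/14
  1 blue: C(2,1)C(6,1)/C(8,2) = 3/7; then P = 8/14
  2 blue: C(2,2)C(6,0)/C(8,2) = 1/28; then P = 9/14
P(blue from Bag 2) = 15/28 ≈ 0.5357.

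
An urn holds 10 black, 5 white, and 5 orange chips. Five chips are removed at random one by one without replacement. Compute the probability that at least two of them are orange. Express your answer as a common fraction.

Sum the hypergeometric tail for j = 2,…,5 orange chips.
Favorable = C(5,2)·C(15,3) + C(5,3)·C(15,2) + C(5,4)·C(15,1) + C(5,5)·C(15,0) = 5676; total = C(20,5) = 15504.
P = 5676/15504 = 473/1292 ≈ 0.3661.

473/1292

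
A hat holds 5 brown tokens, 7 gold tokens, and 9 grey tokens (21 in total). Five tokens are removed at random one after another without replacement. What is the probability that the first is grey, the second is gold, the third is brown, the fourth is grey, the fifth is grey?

Multiply the conditional probability of each draw in order, without replacement, so each draw removes one from its color and from the total.
P = (9/21) · (7/20) · (5/19) · (8/18) · (7/17) = 7/969 ≈ 0.0072.

7/969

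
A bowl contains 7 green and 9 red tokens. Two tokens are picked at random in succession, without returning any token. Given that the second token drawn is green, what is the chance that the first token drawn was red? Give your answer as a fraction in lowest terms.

P(first=red and the second token drawn is green) = (9/16)·(7/15) = 21/80.
P(the second token drawn is green) = Σ over first color = 7/40 + 21/80 = 7/16.
By Bayes, P(first=red | the second token drawn is green) = 21/80 / 7/16 = 3/5 ≈ 0.6000.

3/5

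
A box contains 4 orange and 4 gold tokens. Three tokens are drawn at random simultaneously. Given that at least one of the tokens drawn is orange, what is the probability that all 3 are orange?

P(all 3 orange) = C(4,3)/C(8,3) = 1/14; P(at least one orange) = 1 − C(4,3)/C(8,3) = 13/14.
Since 'all 3 orange' ⊆ 'at least one orange', P(all 3 | at least one) = 1/14 / 13/14 = 1/13 ≈ 0.0769.

1/13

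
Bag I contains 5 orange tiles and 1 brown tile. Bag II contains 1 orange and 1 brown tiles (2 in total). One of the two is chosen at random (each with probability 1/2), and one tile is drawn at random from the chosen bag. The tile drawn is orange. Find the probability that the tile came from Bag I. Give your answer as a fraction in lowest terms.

5/8

P(orange | Bag I) = 5/6; P(orange | Bag II) = 1/2.
P(orange) = 1/2·5/6 + 1/2·1/2 = 2/3.
By Bayes' rule, P(Bag I | orange) = 5/12 / 2/3 = 5/8 ≈ 0.6250.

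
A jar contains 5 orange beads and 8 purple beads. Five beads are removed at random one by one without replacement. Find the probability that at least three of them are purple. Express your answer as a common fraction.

322/429

Sum the hypergeometric tail for j = 3,…,5 purple beads.
Favorable = C(8,3)·C(5,2) + C(8,4)·C(5,1) + C(8,5)·C(5,0) = 966; total = C(13,5) = 1287.
P = 966/1287 = 322/429 ≈ 0.7506.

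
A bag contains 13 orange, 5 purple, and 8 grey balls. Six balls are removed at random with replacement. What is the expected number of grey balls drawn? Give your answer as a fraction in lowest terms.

24/13

By linearity of expectation, E[X] = Σ P(draw i is grey); each independent draw has P(grey) = 8/26.
E[X] = 6 · 8/26 = 24/13 ≈ 1.8462.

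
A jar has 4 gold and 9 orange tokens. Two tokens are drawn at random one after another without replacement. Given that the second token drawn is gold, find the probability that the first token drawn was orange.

3/4

P(first=orange and the second token drawn is gold) = (9/13)·(4/12) = 3/13.
P(the second token drawn is gold) = Σ over first color = 1/13 + 3/13 = 4/13.
By Bayes, P(first=orange | the second token drawn is gold) = 3/13 / 4/13 = 3/4 ≈ 0.7500.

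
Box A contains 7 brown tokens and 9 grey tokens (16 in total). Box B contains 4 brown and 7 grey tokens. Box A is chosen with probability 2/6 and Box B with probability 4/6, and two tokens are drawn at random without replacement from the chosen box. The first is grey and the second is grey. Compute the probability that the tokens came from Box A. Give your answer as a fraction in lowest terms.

11/39

P(E | Box A) = 3/10; P(E | Box B) = 21/55.
P(E) = 1/3·3/10 + 2/3·21/55 = 39/110.
By Bayes' rule, P(Box A | E) = 1/10 / 39/110 = 11/39 ≈ 0.2821.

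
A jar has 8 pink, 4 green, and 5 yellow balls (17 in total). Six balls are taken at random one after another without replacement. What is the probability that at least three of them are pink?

Sum the hypergeometric tail for j = 3,…,6 pink balls.
Favorable = C(8,3)·C(9,3) + C(8,4)·C(9,2) + C(8,5)·C(9,1) + C(8,6)·C(9,0) = 7756; total = C(17,6) = 12376.
P = 7756/12376 = 277/442 ≈ 0.6267.

277/442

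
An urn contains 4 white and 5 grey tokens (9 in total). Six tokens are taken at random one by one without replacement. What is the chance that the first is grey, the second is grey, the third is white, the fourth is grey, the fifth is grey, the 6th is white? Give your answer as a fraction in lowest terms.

Multiply the conditional probability of each draw in order, without replacement, so each draw removes one from its color and from the total.
P = (5/9) · (4/8) · (4/7) · (3/6) · (2/5) · (3/4) = 1/42 ≈ 0.0238.

1/42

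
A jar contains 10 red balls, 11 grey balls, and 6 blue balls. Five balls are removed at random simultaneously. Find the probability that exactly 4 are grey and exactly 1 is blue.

Unordered draws without replacement: count favorable combinations over C(27,5).
Favorable = C(10,0) · C(11,4) · C(6,1) = 1980; total = C(27,5) = 80730.
P = 1980/80730 = 22/897 ≈ 0.0245.

22/897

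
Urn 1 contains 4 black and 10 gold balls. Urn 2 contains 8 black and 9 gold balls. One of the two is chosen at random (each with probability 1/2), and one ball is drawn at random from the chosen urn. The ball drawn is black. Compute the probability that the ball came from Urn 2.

28/45

P(black | Urn 1) = 2/7; P(black | Urn 2) = 8/17.
P(black) = 1/2·2/7 + 1/2·8/17 = 45/119.
By Bayes' rule, P(Urn 2 | black) = 4/17 / 45/119 = 28/45 ≈ 0.6222.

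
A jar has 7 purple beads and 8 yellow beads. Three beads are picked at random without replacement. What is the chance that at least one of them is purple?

Use the complement: P(at least one purple) = 1 − P(no purple).
P(none) = C(8,3)/C(15,3) = 56/455.
So P = 1 − 56/455 = 57/65 ≈ 0.8769.

57/65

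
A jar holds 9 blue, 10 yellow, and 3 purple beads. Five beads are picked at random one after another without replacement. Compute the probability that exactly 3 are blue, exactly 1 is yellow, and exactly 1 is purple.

20/209

Unordered draws without replacement: count favorable combinations over C(22,5).
Favorable = C(9,3) · C(10,1) · C(3,1) = 2520; total = C(22,5) = 26334.
P = 2520/26334 = 20/209 ≈ 0.0957.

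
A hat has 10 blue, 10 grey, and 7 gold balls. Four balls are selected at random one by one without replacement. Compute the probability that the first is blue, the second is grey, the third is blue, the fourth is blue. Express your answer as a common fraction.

Multiply the conditional probability of each draw in order, without replacement, so each draw removes one from its color and from the total.
P = (10/27) · (10/26) · (9/25) · (8/24) = 2/117 ≈ 0.0171.

2/117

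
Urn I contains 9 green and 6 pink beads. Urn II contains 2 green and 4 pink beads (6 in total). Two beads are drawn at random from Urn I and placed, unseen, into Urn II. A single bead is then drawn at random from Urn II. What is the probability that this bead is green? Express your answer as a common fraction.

Condition on how many of the transferred beads are green (from Urn I: 9 green of 15; then Urn II has 8 total).
  0 green: C(9,0)C(6,2)/C(15,2) = 1/7; then P = 2/8
  1 green: C(9,1)C(6,1)/C(15,2) = 18/35; then P = 3/8
  2 green: C(9,2)C(6,0)/C(15,2) = 12/35; then P = 4/8
P(green from Urn II) = 2/5 ≈ 0.4000.

2/5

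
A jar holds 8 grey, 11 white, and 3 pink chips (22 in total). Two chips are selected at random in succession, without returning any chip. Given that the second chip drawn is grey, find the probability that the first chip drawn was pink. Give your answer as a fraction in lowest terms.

1/7

P(first=pink and the second chip drawn is grey) = (3/22)·(8/21) = 4/77.
P(the second chip drawn is grey) = Σ over first color = 4/33 + 4/21 + 4/77 = 4/11.
By Bayes, P(first=pink | the second chip drawn is grey) = 4/77 / 4/11 = 1/7 ≈ 0.1429.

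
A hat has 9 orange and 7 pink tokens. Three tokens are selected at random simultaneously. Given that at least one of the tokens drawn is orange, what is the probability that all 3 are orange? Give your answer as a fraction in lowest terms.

P(all 3 orange) = C(9,3)/C(16,3) = 3/20; P(at least one orange) = 1 − C(7,3)/C(16,3) = 15/16.
Since 'all 3 orange' ⊆ 'at least one orange', P(all 3 | at least one) = 3/20 / 15/16 = 4/25 ≈ 0.1600.

4/25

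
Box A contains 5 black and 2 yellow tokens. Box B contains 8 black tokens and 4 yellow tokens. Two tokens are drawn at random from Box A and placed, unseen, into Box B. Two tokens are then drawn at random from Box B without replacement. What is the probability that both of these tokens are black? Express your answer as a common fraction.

838/1911

Condition on how many of the transferred tokens are black (from Box A: 5 black of 7; then Box B has 14 total).
  0 black: C(5,0)C(2,2)/C(7,2) = 1/21; then P = C(8,2)/C(14,2) = 4/13
  1 black: C(5,1)C(2,1)/C(7,2) = 10/21; then P = C(9,2)/C(14,2) = 36/91
  2 black: C(5,2)C(2,0)/C(7,2) = 10/21; then P = C(10,2)/C(14,2) = 45/91
P(both black) = 838/1911 ≈ 0.4385.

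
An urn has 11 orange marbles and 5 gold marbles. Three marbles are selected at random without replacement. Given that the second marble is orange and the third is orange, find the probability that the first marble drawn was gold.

5/14

P(first=gold and the second marble is orange and the third is orange) = (5/16)·(11/15)·(10/14) = 55/336.
P(E) = Σ over first color = 33/112 + 55/336 = 11/24.
By Bayes, P(first=gold | E) = 55/336 / 11/24 = 5/14 ≈ 0.3571.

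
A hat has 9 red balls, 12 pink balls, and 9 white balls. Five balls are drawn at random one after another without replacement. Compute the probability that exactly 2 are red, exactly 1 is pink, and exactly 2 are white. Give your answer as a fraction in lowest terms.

Unordered draws without replacement: count favorable combinations over C(30,5).
Favorable = C(9,2) · C(12,1) · C(9,2) = 15552; total = C(30,5) = 142506.
P = 15552/142506 = 288/2639 ≈ 0.1091.

288/2639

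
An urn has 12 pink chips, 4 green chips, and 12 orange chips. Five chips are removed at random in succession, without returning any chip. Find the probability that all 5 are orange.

11/1365

Unordered draws without replacement: count favorable combinations over C(28,5).
Favorable = C(12,0) · C(4,0) · C(12,5) = 792; total = C(28,5) = 98280.
P = 792/98280 = 11/1365 ≈ 0.0081.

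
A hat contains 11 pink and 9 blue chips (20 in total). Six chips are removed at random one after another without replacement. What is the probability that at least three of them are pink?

Sum the hypergeometric tail for j = 3,…,6 pink chips.
Favorable = C(11,3)·C(9,3) + C(11,4)·C(9,2) + C(11,5)·C(9,1) + C(11,6)·C(9,0) = 30360; total = C(20,6) = 38760.
P = 30360/38760 = 253/323 ≈ 0.7833.

253/323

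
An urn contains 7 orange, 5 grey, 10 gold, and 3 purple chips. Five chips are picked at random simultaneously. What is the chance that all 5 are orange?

1/2530

Unordered draws without replacement: count favorable combinations over C(25,5).
Favorable = C(7,5) · C(5,0) · C(10,0) · C(3,0) = 21; total = C(25,5) = 53130.
P = 21/53130 = 1/2530 ≈ 0.0004.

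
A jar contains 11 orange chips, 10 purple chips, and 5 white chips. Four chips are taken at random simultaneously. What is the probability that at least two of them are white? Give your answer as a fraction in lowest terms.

463/2990

Sum the hypergeometric tail for j = 2,…,4 white chips.
Favorable = C(5,2)·C(21,2) + C(5,3)·C(21,1) + C(5,4)·C(21,0) = 2315; total = C(26,4) = 14950.
P = 2315/14950 = 463/2990 ≈ 0.1548.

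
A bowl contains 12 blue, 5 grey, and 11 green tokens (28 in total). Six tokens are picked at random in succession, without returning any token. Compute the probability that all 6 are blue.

Unordered draws without replacement: count favorable combinations over C(28,6).
Favorable = C(12,6) · C(5,0) · C(11,0) = 924; total = C(28,6) = 376740.
P = 924/376740 = 11/4485 ≈ 0.0025.

11/4485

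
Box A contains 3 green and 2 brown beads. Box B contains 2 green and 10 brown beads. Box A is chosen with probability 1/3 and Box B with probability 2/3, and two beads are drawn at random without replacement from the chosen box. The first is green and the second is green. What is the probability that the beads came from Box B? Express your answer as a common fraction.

10/109

P(E | Box A) = 3/10; P(E | Box B) = 1/66.
P(E) = 1/3·3/10 + 2/3·1/66 = 109/990.
By Bayes' rule, P(Box B | E) = 1/99 / 109/990 = 10/109 ≈ 0.0917.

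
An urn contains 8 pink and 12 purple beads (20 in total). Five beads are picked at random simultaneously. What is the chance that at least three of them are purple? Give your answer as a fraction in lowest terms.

Sum the hypergeometric tail for j = 3,…,5 purple beads.
Favorable = C(12,3)·C(8,2) + C(12,4)·C(8,1) + C(12,5)·C(8,0) = 10912; total = C(20,5) = 15504.
P = 10912/15504 = 682/969 ≈ 0.7038.

682/969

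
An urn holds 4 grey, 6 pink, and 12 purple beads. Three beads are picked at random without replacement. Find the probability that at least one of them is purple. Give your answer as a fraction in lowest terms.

71/77

Use the complement: P(at least one purple) = 1 − P(no purple).
P(none) = C(10,3)/C(22,3) = 120/1540.
So P = 1 − 120/1540 = 71/77 ≈ 0.9221.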